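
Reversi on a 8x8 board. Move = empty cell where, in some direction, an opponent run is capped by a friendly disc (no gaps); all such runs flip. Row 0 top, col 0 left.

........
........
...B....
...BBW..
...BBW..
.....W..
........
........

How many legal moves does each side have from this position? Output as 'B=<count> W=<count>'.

Answer: B=5 W=5

Derivation:
-- B to move --
(2,4): no bracket -> illegal
(2,5): no bracket -> illegal
(2,6): flips 1 -> legal
(3,6): flips 1 -> legal
(4,6): flips 1 -> legal
(5,4): no bracket -> illegal
(5,6): flips 1 -> legal
(6,4): no bracket -> illegal
(6,5): no bracket -> illegal
(6,6): flips 1 -> legal
B mobility = 5
-- W to move --
(1,2): flips 2 -> legal
(1,3): no bracket -> illegal
(1,4): no bracket -> illegal
(2,2): flips 2 -> legal
(2,4): no bracket -> illegal
(2,5): no bracket -> illegal
(3,2): flips 2 -> legal
(4,2): flips 2 -> legal
(5,2): no bracket -> illegal
(5,3): flips 1 -> legal
(5,4): no bracket -> illegal
W mobility = 5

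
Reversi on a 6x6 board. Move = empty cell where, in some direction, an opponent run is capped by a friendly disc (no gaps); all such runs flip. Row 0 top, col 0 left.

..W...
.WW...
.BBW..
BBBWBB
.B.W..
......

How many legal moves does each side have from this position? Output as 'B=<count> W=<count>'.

-- B to move --
(0,0): flips 1 -> legal
(0,1): flips 3 -> legal
(0,3): flips 1 -> legal
(1,0): no bracket -> illegal
(1,3): no bracket -> illegal
(1,4): flips 1 -> legal
(2,0): no bracket -> illegal
(2,4): flips 1 -> legal
(4,2): no bracket -> illegal
(4,4): flips 1 -> legal
(5,2): flips 1 -> legal
(5,3): no bracket -> illegal
(5,4): flips 1 -> legal
B mobility = 8
-- W to move --
(1,0): flips 2 -> legal
(1,3): no bracket -> illegal
(2,0): flips 2 -> legal
(2,4): no bracket -> illegal
(2,5): flips 1 -> legal
(4,0): no bracket -> illegal
(4,2): flips 2 -> legal
(4,4): no bracket -> illegal
(4,5): flips 1 -> legal
(5,0): flips 2 -> legal
(5,1): flips 3 -> legal
(5,2): no bracket -> illegal
W mobility = 7

Answer: B=8 W=7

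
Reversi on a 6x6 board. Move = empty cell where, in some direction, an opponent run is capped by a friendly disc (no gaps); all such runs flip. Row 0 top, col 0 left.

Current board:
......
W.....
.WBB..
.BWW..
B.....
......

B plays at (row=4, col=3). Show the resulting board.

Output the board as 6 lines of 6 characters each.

Answer: ......
W.....
.WBB..
.BWB..
B..B..
......

Derivation:
Place B at (4,3); scan 8 dirs for brackets.
Dir NW: opp run (3,2) (2,1) (1,0), next=edge -> no flip
Dir N: opp run (3,3) capped by B -> flip
Dir NE: first cell '.' (not opp) -> no flip
Dir W: first cell '.' (not opp) -> no flip
Dir E: first cell '.' (not opp) -> no flip
Dir SW: first cell '.' (not opp) -> no flip
Dir S: first cell '.' (not opp) -> no flip
Dir SE: first cell '.' (not opp) -> no flip
All flips: (3,3)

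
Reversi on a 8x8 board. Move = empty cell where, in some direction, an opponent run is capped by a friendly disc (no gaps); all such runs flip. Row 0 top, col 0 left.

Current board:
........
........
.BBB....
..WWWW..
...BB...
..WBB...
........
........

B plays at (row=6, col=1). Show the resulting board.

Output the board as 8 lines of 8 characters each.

Place B at (6,1); scan 8 dirs for brackets.
Dir NW: first cell '.' (not opp) -> no flip
Dir N: first cell '.' (not opp) -> no flip
Dir NE: opp run (5,2) capped by B -> flip
Dir W: first cell '.' (not opp) -> no flip
Dir E: first cell '.' (not opp) -> no flip
Dir SW: first cell '.' (not opp) -> no flip
Dir S: first cell '.' (not opp) -> no flip
Dir SE: first cell '.' (not opp) -> no flip
All flips: (5,2)

Answer: ........
........
.BBB....
..WWWW..
...BB...
..BBB...
.B......
........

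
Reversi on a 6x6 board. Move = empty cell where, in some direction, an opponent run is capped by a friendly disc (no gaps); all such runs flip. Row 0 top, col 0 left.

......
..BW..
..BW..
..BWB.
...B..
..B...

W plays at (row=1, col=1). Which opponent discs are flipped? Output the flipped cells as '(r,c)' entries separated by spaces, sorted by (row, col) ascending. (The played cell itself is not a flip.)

Answer: (1,2) (2,2)

Derivation:
Dir NW: first cell '.' (not opp) -> no flip
Dir N: first cell '.' (not opp) -> no flip
Dir NE: first cell '.' (not opp) -> no flip
Dir W: first cell '.' (not opp) -> no flip
Dir E: opp run (1,2) capped by W -> flip
Dir SW: first cell '.' (not opp) -> no flip
Dir S: first cell '.' (not opp) -> no flip
Dir SE: opp run (2,2) capped by W -> flip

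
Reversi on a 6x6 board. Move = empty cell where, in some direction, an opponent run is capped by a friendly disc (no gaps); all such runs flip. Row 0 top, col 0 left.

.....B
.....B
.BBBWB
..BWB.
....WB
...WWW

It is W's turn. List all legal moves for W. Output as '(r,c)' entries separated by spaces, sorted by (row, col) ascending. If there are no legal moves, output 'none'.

(0,4): no bracket -> illegal
(1,0): no bracket -> illegal
(1,1): flips 1 -> legal
(1,2): no bracket -> illegal
(1,3): flips 1 -> legal
(1,4): no bracket -> illegal
(2,0): flips 3 -> legal
(3,0): no bracket -> illegal
(3,1): flips 1 -> legal
(3,5): flips 2 -> legal
(4,1): no bracket -> illegal
(4,2): no bracket -> illegal
(4,3): no bracket -> illegal

Answer: (1,1) (1,3) (2,0) (3,1) (3,5)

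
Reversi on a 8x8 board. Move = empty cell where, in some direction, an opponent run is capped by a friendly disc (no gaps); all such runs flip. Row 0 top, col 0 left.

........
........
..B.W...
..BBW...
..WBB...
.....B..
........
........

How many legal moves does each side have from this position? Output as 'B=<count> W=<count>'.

-- B to move --
(1,3): no bracket -> illegal
(1,4): flips 2 -> legal
(1,5): flips 1 -> legal
(2,3): no bracket -> illegal
(2,5): flips 1 -> legal
(3,1): no bracket -> illegal
(3,5): flips 1 -> legal
(4,1): flips 1 -> legal
(4,5): no bracket -> illegal
(5,1): flips 1 -> legal
(5,2): flips 1 -> legal
(5,3): no bracket -> illegal
B mobility = 7
-- W to move --
(1,1): no bracket -> illegal
(1,2): flips 2 -> legal
(1,3): no bracket -> illegal
(2,1): no bracket -> illegal
(2,3): no bracket -> illegal
(3,1): flips 2 -> legal
(3,5): no bracket -> illegal
(4,1): no bracket -> illegal
(4,5): flips 2 -> legal
(4,6): no bracket -> illegal
(5,2): flips 1 -> legal
(5,3): no bracket -> illegal
(5,4): flips 1 -> legal
(5,6): no bracket -> illegal
(6,4): no bracket -> illegal
(6,5): no bracket -> illegal
(6,6): no bracket -> illegal
W mobility = 5

Answer: B=7 W=5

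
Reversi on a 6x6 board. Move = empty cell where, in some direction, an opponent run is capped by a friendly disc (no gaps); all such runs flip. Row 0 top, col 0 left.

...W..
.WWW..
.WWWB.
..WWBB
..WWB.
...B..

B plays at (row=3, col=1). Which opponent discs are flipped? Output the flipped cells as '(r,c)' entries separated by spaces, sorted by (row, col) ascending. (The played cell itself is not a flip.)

Answer: (3,2) (3,3) (4,2)

Derivation:
Dir NW: first cell '.' (not opp) -> no flip
Dir N: opp run (2,1) (1,1), next='.' -> no flip
Dir NE: opp run (2,2) (1,3), next='.' -> no flip
Dir W: first cell '.' (not opp) -> no flip
Dir E: opp run (3,2) (3,3) capped by B -> flip
Dir SW: first cell '.' (not opp) -> no flip
Dir S: first cell '.' (not opp) -> no flip
Dir SE: opp run (4,2) capped by B -> flip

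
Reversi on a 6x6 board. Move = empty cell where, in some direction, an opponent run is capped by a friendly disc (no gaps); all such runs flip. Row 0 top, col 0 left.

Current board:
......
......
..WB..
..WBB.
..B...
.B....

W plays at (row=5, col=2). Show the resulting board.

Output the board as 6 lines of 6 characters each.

Place W at (5,2); scan 8 dirs for brackets.
Dir NW: first cell '.' (not opp) -> no flip
Dir N: opp run (4,2) capped by W -> flip
Dir NE: first cell '.' (not opp) -> no flip
Dir W: opp run (5,1), next='.' -> no flip
Dir E: first cell '.' (not opp) -> no flip
Dir SW: edge -> no flip
Dir S: edge -> no flip
Dir SE: edge -> no flip
All flips: (4,2)

Answer: ......
......
..WB..
..WBB.
..W...
.BW...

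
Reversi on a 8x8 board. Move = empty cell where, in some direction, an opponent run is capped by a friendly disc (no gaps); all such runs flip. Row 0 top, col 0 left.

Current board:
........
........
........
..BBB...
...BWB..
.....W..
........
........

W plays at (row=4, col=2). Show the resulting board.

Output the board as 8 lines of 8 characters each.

Place W at (4,2); scan 8 dirs for brackets.
Dir NW: first cell '.' (not opp) -> no flip
Dir N: opp run (3,2), next='.' -> no flip
Dir NE: opp run (3,3), next='.' -> no flip
Dir W: first cell '.' (not opp) -> no flip
Dir E: opp run (4,3) capped by W -> flip
Dir SW: first cell '.' (not opp) -> no flip
Dir S: first cell '.' (not opp) -> no flip
Dir SE: first cell '.' (not opp) -> no flip
All flips: (4,3)

Answer: ........
........
........
..BBB...
..WWWB..
.....W..
........
........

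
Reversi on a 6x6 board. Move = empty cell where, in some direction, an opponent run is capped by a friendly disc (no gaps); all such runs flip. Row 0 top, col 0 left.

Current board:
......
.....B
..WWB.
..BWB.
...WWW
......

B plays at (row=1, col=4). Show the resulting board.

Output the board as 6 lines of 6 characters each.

Place B at (1,4); scan 8 dirs for brackets.
Dir NW: first cell '.' (not opp) -> no flip
Dir N: first cell '.' (not opp) -> no flip
Dir NE: first cell '.' (not opp) -> no flip
Dir W: first cell '.' (not opp) -> no flip
Dir E: first cell 'B' (not opp) -> no flip
Dir SW: opp run (2,3) capped by B -> flip
Dir S: first cell 'B' (not opp) -> no flip
Dir SE: first cell '.' (not opp) -> no flip
All flips: (2,3)

Answer: ......
....BB
..WBB.
..BWB.
...WWW
......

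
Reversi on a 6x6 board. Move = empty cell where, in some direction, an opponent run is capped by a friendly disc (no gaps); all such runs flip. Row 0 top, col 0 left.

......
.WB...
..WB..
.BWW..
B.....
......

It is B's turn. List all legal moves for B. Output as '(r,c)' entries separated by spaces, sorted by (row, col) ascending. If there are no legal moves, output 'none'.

Answer: (1,0) (1,3) (2,1) (3,4) (4,1) (4,2) (4,3)

Derivation:
(0,0): no bracket -> illegal
(0,1): no bracket -> illegal
(0,2): no bracket -> illegal
(1,0): flips 1 -> legal
(1,3): flips 1 -> legal
(2,0): no bracket -> illegal
(2,1): flips 1 -> legal
(2,4): no bracket -> illegal
(3,4): flips 2 -> legal
(4,1): flips 1 -> legal
(4,2): flips 2 -> legal
(4,3): flips 1 -> legal
(4,4): no bracket -> illegal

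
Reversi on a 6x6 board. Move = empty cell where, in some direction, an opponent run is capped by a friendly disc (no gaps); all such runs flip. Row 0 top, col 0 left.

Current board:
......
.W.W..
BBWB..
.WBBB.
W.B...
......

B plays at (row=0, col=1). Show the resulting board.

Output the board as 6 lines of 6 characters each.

Place B at (0,1); scan 8 dirs for brackets.
Dir NW: edge -> no flip
Dir N: edge -> no flip
Dir NE: edge -> no flip
Dir W: first cell '.' (not opp) -> no flip
Dir E: first cell '.' (not opp) -> no flip
Dir SW: first cell '.' (not opp) -> no flip
Dir S: opp run (1,1) capped by B -> flip
Dir SE: first cell '.' (not opp) -> no flip
All flips: (1,1)

Answer: .B....
.B.W..
BBWB..
.WBBB.
W.B...
......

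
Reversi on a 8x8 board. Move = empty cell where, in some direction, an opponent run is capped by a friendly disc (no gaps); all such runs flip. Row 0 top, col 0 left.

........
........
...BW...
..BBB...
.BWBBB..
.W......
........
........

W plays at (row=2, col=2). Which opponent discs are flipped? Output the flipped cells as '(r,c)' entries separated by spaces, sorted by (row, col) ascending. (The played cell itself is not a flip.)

Answer: (2,3) (3,2)

Derivation:
Dir NW: first cell '.' (not opp) -> no flip
Dir N: first cell '.' (not opp) -> no flip
Dir NE: first cell '.' (not opp) -> no flip
Dir W: first cell '.' (not opp) -> no flip
Dir E: opp run (2,3) capped by W -> flip
Dir SW: first cell '.' (not opp) -> no flip
Dir S: opp run (3,2) capped by W -> flip
Dir SE: opp run (3,3) (4,4), next='.' -> no flip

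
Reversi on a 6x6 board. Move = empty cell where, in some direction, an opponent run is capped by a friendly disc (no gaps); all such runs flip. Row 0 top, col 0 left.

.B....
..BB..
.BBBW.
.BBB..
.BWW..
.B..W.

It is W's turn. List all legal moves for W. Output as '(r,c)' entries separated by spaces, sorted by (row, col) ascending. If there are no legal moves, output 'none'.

(0,0): no bracket -> illegal
(0,2): flips 4 -> legal
(0,3): flips 3 -> legal
(0,4): no bracket -> illegal
(1,0): flips 2 -> legal
(1,1): no bracket -> illegal
(1,4): no bracket -> illegal
(2,0): flips 4 -> legal
(3,0): no bracket -> illegal
(3,4): no bracket -> illegal
(4,0): flips 1 -> legal
(4,4): no bracket -> illegal
(5,0): no bracket -> illegal
(5,2): no bracket -> illegal

Answer: (0,2) (0,3) (1,0) (2,0) (4,0)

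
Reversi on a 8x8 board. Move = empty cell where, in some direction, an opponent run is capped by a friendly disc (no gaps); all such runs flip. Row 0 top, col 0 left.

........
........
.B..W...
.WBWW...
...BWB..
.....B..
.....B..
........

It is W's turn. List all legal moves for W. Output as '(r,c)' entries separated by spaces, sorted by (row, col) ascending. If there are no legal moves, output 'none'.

(1,0): no bracket -> illegal
(1,1): flips 1 -> legal
(1,2): no bracket -> illegal
(2,0): no bracket -> illegal
(2,2): no bracket -> illegal
(2,3): no bracket -> illegal
(3,0): no bracket -> illegal
(3,5): no bracket -> illegal
(3,6): no bracket -> illegal
(4,1): no bracket -> illegal
(4,2): flips 1 -> legal
(4,6): flips 1 -> legal
(5,2): flips 1 -> legal
(5,3): flips 1 -> legal
(5,4): no bracket -> illegal
(5,6): flips 1 -> legal
(6,4): no bracket -> illegal
(6,6): flips 1 -> legal
(7,4): no bracket -> illegal
(7,5): no bracket -> illegal
(7,6): no bracket -> illegal

Answer: (1,1) (4,2) (4,6) (5,2) (5,3) (5,6) (6,6)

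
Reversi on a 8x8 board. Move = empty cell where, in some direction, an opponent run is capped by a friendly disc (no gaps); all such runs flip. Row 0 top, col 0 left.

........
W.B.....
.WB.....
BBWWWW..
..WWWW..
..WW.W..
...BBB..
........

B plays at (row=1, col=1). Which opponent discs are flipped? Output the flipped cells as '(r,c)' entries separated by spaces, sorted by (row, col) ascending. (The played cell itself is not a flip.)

Dir NW: first cell '.' (not opp) -> no flip
Dir N: first cell '.' (not opp) -> no flip
Dir NE: first cell '.' (not opp) -> no flip
Dir W: opp run (1,0), next=edge -> no flip
Dir E: first cell 'B' (not opp) -> no flip
Dir SW: first cell '.' (not opp) -> no flip
Dir S: opp run (2,1) capped by B -> flip
Dir SE: first cell 'B' (not opp) -> no flip

Answer: (2,1)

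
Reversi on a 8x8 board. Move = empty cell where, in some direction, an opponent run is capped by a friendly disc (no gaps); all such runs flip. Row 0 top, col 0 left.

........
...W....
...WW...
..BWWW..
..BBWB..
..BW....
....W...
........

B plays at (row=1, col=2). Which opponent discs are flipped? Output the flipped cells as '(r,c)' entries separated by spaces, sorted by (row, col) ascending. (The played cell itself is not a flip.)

Dir NW: first cell '.' (not opp) -> no flip
Dir N: first cell '.' (not opp) -> no flip
Dir NE: first cell '.' (not opp) -> no flip
Dir W: first cell '.' (not opp) -> no flip
Dir E: opp run (1,3), next='.' -> no flip
Dir SW: first cell '.' (not opp) -> no flip
Dir S: first cell '.' (not opp) -> no flip
Dir SE: opp run (2,3) (3,4) capped by B -> flip

Answer: (2,3) (3,4)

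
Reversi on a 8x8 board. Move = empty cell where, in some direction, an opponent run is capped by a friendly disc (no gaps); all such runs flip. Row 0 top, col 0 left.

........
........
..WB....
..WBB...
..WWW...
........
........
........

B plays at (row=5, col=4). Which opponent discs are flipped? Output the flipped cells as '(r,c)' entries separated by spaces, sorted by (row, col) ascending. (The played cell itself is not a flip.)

Dir NW: opp run (4,3) (3,2), next='.' -> no flip
Dir N: opp run (4,4) capped by B -> flip
Dir NE: first cell '.' (not opp) -> no flip
Dir W: first cell '.' (not opp) -> no flip
Dir E: first cell '.' (not opp) -> no flip
Dir SW: first cell '.' (not opp) -> no flip
Dir S: first cell '.' (not opp) -> no flip
Dir SE: first cell '.' (not opp) -> no flip

Answer: (4,4)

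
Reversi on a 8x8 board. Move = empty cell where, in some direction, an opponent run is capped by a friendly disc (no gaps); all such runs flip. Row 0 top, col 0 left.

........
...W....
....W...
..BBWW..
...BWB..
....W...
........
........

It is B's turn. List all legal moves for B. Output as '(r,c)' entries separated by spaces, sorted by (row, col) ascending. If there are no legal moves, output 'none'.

Answer: (1,5) (2,3) (2,5) (3,6) (5,5) (6,3) (6,5)

Derivation:
(0,2): no bracket -> illegal
(0,3): no bracket -> illegal
(0,4): no bracket -> illegal
(1,2): no bracket -> illegal
(1,4): no bracket -> illegal
(1,5): flips 1 -> legal
(2,2): no bracket -> illegal
(2,3): flips 1 -> legal
(2,5): flips 2 -> legal
(2,6): no bracket -> illegal
(3,6): flips 2 -> legal
(4,6): no bracket -> illegal
(5,3): no bracket -> illegal
(5,5): flips 1 -> legal
(6,3): flips 1 -> legal
(6,4): no bracket -> illegal
(6,5): flips 1 -> legal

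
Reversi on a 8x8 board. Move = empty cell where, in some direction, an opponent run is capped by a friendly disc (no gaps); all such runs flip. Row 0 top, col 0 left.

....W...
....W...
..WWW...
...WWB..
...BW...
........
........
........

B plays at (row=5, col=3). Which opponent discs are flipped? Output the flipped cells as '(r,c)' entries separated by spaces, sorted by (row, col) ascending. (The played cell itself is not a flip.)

Dir NW: first cell '.' (not opp) -> no flip
Dir N: first cell 'B' (not opp) -> no flip
Dir NE: opp run (4,4) capped by B -> flip
Dir W: first cell '.' (not opp) -> no flip
Dir E: first cell '.' (not opp) -> no flip
Dir SW: first cell '.' (not opp) -> no flip
Dir S: first cell '.' (not opp) -> no flip
Dir SE: first cell '.' (not opp) -> no flip

Answer: (4,4)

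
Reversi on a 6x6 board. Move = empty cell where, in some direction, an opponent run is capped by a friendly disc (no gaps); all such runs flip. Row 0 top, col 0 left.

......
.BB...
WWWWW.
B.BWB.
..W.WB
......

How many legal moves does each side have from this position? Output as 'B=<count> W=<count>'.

-- B to move --
(1,0): flips 2 -> legal
(1,3): no bracket -> illegal
(1,4): flips 2 -> legal
(1,5): no bracket -> illegal
(2,5): no bracket -> illegal
(3,1): flips 1 -> legal
(3,5): no bracket -> illegal
(4,1): no bracket -> illegal
(4,3): flips 1 -> legal
(5,1): no bracket -> illegal
(5,2): flips 1 -> legal
(5,3): no bracket -> illegal
(5,4): flips 1 -> legal
(5,5): flips 3 -> legal
B mobility = 7
-- W to move --
(0,0): flips 1 -> legal
(0,1): flips 2 -> legal
(0,2): flips 2 -> legal
(0,3): flips 1 -> legal
(1,0): no bracket -> illegal
(1,3): no bracket -> illegal
(2,5): no bracket -> illegal
(3,1): flips 1 -> legal
(3,5): flips 1 -> legal
(4,0): flips 1 -> legal
(4,1): flips 1 -> legal
(4,3): flips 1 -> legal
(5,4): no bracket -> illegal
(5,5): no bracket -> illegal
W mobility = 9

Answer: B=7 W=9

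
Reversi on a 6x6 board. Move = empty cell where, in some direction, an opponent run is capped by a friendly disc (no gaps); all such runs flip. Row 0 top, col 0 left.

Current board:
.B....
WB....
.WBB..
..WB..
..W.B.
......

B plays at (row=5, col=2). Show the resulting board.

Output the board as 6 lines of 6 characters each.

Answer: .B....
WB....
.WBB..
..BB..
..B.B.
..B...

Derivation:
Place B at (5,2); scan 8 dirs for brackets.
Dir NW: first cell '.' (not opp) -> no flip
Dir N: opp run (4,2) (3,2) capped by B -> flip
Dir NE: first cell '.' (not opp) -> no flip
Dir W: first cell '.' (not opp) -> no flip
Dir E: first cell '.' (not opp) -> no flip
Dir SW: edge -> no flip
Dir S: edge -> no flip
Dir SE: edge -> no flip
All flips: (3,2) (4,2)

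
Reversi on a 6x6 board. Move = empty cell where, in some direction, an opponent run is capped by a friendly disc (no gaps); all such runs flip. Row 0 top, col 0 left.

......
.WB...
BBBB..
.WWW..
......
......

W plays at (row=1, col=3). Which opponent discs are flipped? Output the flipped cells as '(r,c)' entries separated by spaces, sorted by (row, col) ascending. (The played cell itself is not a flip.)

Dir NW: first cell '.' (not opp) -> no flip
Dir N: first cell '.' (not opp) -> no flip
Dir NE: first cell '.' (not opp) -> no flip
Dir W: opp run (1,2) capped by W -> flip
Dir E: first cell '.' (not opp) -> no flip
Dir SW: opp run (2,2) capped by W -> flip
Dir S: opp run (2,3) capped by W -> flip
Dir SE: first cell '.' (not opp) -> no flip

Answer: (1,2) (2,2) (2,3)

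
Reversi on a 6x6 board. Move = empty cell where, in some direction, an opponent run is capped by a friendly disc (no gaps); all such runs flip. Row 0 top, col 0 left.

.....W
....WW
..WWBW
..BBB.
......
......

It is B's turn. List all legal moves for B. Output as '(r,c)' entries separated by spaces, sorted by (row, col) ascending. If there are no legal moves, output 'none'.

(0,3): no bracket -> illegal
(0,4): flips 1 -> legal
(1,1): flips 1 -> legal
(1,2): flips 2 -> legal
(1,3): flips 1 -> legal
(2,1): flips 2 -> legal
(3,1): no bracket -> illegal
(3,5): no bracket -> illegal

Answer: (0,4) (1,1) (1,2) (1,3) (2,1)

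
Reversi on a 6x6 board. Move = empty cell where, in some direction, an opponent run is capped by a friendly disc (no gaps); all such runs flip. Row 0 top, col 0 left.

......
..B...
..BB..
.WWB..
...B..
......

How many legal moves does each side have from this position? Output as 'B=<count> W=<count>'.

-- B to move --
(2,0): no bracket -> illegal
(2,1): flips 1 -> legal
(3,0): flips 2 -> legal
(4,0): flips 1 -> legal
(4,1): flips 1 -> legal
(4,2): flips 1 -> legal
B mobility = 5
-- W to move --
(0,1): no bracket -> illegal
(0,2): flips 2 -> legal
(0,3): no bracket -> illegal
(1,1): no bracket -> illegal
(1,3): flips 1 -> legal
(1,4): flips 1 -> legal
(2,1): no bracket -> illegal
(2,4): no bracket -> illegal
(3,4): flips 1 -> legal
(4,2): no bracket -> illegal
(4,4): no bracket -> illegal
(5,2): no bracket -> illegal
(5,3): no bracket -> illegal
(5,4): flips 1 -> legal
W mobility = 5

Answer: B=5 W=5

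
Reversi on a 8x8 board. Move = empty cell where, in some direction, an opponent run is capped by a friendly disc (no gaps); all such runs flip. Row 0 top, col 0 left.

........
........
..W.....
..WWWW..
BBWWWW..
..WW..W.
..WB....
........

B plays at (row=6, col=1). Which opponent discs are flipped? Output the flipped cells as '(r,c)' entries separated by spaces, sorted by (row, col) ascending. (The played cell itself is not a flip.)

Dir NW: first cell '.' (not opp) -> no flip
Dir N: first cell '.' (not opp) -> no flip
Dir NE: opp run (5,2) (4,3) (3,4), next='.' -> no flip
Dir W: first cell '.' (not opp) -> no flip
Dir E: opp run (6,2) capped by B -> flip
Dir SW: first cell '.' (not opp) -> no flip
Dir S: first cell '.' (not opp) -> no flip
Dir SE: first cell '.' (not opp) -> no flip

Answer: (6,2)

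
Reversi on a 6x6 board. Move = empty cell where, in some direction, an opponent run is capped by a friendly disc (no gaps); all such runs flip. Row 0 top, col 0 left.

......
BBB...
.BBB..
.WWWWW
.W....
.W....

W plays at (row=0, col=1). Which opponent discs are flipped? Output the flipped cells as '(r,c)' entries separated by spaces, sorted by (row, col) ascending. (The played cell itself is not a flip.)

Answer: (1,1) (1,2) (2,1) (2,3)

Derivation:
Dir NW: edge -> no flip
Dir N: edge -> no flip
Dir NE: edge -> no flip
Dir W: first cell '.' (not opp) -> no flip
Dir E: first cell '.' (not opp) -> no flip
Dir SW: opp run (1,0), next=edge -> no flip
Dir S: opp run (1,1) (2,1) capped by W -> flip
Dir SE: opp run (1,2) (2,3) capped by W -> flip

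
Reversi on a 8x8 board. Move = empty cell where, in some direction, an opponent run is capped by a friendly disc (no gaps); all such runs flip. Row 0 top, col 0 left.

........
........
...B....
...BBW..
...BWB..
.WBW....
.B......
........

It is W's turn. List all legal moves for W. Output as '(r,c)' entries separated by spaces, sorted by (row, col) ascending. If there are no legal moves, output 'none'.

(1,2): no bracket -> illegal
(1,3): flips 3 -> legal
(1,4): no bracket -> illegal
(2,2): flips 1 -> legal
(2,4): flips 1 -> legal
(2,5): no bracket -> illegal
(3,2): flips 2 -> legal
(3,6): no bracket -> illegal
(4,1): no bracket -> illegal
(4,2): flips 1 -> legal
(4,6): flips 1 -> legal
(5,0): no bracket -> illegal
(5,4): no bracket -> illegal
(5,5): flips 1 -> legal
(5,6): no bracket -> illegal
(6,0): no bracket -> illegal
(6,2): no bracket -> illegal
(6,3): no bracket -> illegal
(7,0): no bracket -> illegal
(7,1): flips 1 -> legal
(7,2): no bracket -> illegal

Answer: (1,3) (2,2) (2,4) (3,2) (4,2) (4,6) (5,5) (7,1)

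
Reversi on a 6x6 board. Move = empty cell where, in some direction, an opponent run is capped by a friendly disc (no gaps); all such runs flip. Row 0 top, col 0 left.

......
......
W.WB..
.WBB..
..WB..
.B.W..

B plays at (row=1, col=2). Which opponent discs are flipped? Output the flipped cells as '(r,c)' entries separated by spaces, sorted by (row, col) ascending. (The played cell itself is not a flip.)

Dir NW: first cell '.' (not opp) -> no flip
Dir N: first cell '.' (not opp) -> no flip
Dir NE: first cell '.' (not opp) -> no flip
Dir W: first cell '.' (not opp) -> no flip
Dir E: first cell '.' (not opp) -> no flip
Dir SW: first cell '.' (not opp) -> no flip
Dir S: opp run (2,2) capped by B -> flip
Dir SE: first cell 'B' (not opp) -> no flip

Answer: (2,2)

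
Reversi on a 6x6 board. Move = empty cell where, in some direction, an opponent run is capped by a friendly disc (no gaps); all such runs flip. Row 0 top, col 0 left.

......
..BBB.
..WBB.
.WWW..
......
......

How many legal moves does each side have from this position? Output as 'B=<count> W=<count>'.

-- B to move --
(1,1): no bracket -> illegal
(2,0): no bracket -> illegal
(2,1): flips 1 -> legal
(3,0): no bracket -> illegal
(3,4): no bracket -> illegal
(4,0): flips 2 -> legal
(4,1): flips 1 -> legal
(4,2): flips 3 -> legal
(4,3): flips 1 -> legal
(4,4): no bracket -> illegal
B mobility = 5
-- W to move --
(0,1): no bracket -> illegal
(0,2): flips 1 -> legal
(0,3): flips 2 -> legal
(0,4): flips 1 -> legal
(0,5): flips 2 -> legal
(1,1): no bracket -> illegal
(1,5): flips 1 -> legal
(2,1): no bracket -> illegal
(2,5): flips 2 -> legal
(3,4): no bracket -> illegal
(3,5): no bracket -> illegal
W mobility = 6

Answer: B=5 W=6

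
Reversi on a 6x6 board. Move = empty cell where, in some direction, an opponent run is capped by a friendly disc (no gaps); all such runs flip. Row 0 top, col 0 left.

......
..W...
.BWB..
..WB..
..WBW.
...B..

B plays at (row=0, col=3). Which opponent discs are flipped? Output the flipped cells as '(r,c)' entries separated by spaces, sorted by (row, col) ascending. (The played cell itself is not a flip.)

Dir NW: edge -> no flip
Dir N: edge -> no flip
Dir NE: edge -> no flip
Dir W: first cell '.' (not opp) -> no flip
Dir E: first cell '.' (not opp) -> no flip
Dir SW: opp run (1,2) capped by B -> flip
Dir S: first cell '.' (not opp) -> no flip
Dir SE: first cell '.' (not opp) -> no flip

Answer: (1,2)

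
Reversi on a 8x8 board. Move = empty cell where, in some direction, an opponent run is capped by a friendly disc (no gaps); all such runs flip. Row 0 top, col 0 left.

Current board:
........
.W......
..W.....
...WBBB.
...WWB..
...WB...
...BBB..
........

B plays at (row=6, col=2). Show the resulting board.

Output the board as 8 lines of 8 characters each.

Place B at (6,2); scan 8 dirs for brackets.
Dir NW: first cell '.' (not opp) -> no flip
Dir N: first cell '.' (not opp) -> no flip
Dir NE: opp run (5,3) (4,4) capped by B -> flip
Dir W: first cell '.' (not opp) -> no flip
Dir E: first cell 'B' (not opp) -> no flip
Dir SW: first cell '.' (not opp) -> no flip
Dir S: first cell '.' (not opp) -> no flip
Dir SE: first cell '.' (not opp) -> no flip
All flips: (4,4) (5,3)

Answer: ........
.W......
..W.....
...WBBB.
...WBB..
...BB...
..BBBB..
........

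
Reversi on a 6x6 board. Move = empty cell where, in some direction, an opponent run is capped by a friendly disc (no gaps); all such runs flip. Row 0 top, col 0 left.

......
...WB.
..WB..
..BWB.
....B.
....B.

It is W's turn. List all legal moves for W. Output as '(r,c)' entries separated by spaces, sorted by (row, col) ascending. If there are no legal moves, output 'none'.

(0,3): no bracket -> illegal
(0,4): no bracket -> illegal
(0,5): no bracket -> illegal
(1,2): no bracket -> illegal
(1,5): flips 1 -> legal
(2,1): no bracket -> illegal
(2,4): flips 1 -> legal
(2,5): no bracket -> illegal
(3,1): flips 1 -> legal
(3,5): flips 1 -> legal
(4,1): no bracket -> illegal
(4,2): flips 1 -> legal
(4,3): no bracket -> illegal
(4,5): no bracket -> illegal
(5,3): no bracket -> illegal
(5,5): flips 1 -> legal

Answer: (1,5) (2,4) (3,1) (3,5) (4,2) (5,5)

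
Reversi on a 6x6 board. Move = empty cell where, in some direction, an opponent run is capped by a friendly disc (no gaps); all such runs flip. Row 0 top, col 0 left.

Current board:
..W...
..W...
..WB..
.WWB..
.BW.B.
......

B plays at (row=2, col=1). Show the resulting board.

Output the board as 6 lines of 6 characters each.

Place B at (2,1); scan 8 dirs for brackets.
Dir NW: first cell '.' (not opp) -> no flip
Dir N: first cell '.' (not opp) -> no flip
Dir NE: opp run (1,2), next='.' -> no flip
Dir W: first cell '.' (not opp) -> no flip
Dir E: opp run (2,2) capped by B -> flip
Dir SW: first cell '.' (not opp) -> no flip
Dir S: opp run (3,1) capped by B -> flip
Dir SE: opp run (3,2), next='.' -> no flip
All flips: (2,2) (3,1)

Answer: ..W...
..W...
.BBB..
.BWB..
.BW.B.
......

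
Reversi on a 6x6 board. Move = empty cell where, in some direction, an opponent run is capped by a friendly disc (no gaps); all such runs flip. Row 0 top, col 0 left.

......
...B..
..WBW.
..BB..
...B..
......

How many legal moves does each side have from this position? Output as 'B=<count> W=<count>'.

Answer: B=7 W=4

Derivation:
-- B to move --
(1,1): flips 1 -> legal
(1,2): flips 1 -> legal
(1,4): no bracket -> illegal
(1,5): flips 1 -> legal
(2,1): flips 1 -> legal
(2,5): flips 1 -> legal
(3,1): flips 1 -> legal
(3,4): no bracket -> illegal
(3,5): flips 1 -> legal
B mobility = 7
-- W to move --
(0,2): flips 1 -> legal
(0,3): no bracket -> illegal
(0,4): flips 1 -> legal
(1,2): no bracket -> illegal
(1,4): no bracket -> illegal
(2,1): no bracket -> illegal
(3,1): no bracket -> illegal
(3,4): no bracket -> illegal
(4,1): no bracket -> illegal
(4,2): flips 2 -> legal
(4,4): flips 1 -> legal
(5,2): no bracket -> illegal
(5,3): no bracket -> illegal
(5,4): no bracket -> illegal
W mobility = 4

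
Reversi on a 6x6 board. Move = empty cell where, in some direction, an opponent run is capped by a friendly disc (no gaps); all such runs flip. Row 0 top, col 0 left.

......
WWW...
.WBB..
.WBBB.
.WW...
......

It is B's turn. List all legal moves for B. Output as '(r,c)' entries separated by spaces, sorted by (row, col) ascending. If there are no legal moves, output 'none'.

Answer: (0,0) (0,1) (0,2) (2,0) (3,0) (4,0) (5,0) (5,1) (5,2)

Derivation:
(0,0): flips 1 -> legal
(0,1): flips 1 -> legal
(0,2): flips 1 -> legal
(0,3): no bracket -> illegal
(1,3): no bracket -> illegal
(2,0): flips 1 -> legal
(3,0): flips 1 -> legal
(4,0): flips 1 -> legal
(4,3): no bracket -> illegal
(5,0): flips 1 -> legal
(5,1): flips 1 -> legal
(5,2): flips 1 -> legal
(5,3): no bracket -> illegal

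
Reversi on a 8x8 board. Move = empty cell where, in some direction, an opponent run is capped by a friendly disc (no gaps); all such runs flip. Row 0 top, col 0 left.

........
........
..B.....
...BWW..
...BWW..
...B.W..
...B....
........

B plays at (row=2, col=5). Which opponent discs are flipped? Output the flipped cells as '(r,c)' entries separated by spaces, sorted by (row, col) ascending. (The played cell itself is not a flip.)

Dir NW: first cell '.' (not opp) -> no flip
Dir N: first cell '.' (not opp) -> no flip
Dir NE: first cell '.' (not opp) -> no flip
Dir W: first cell '.' (not opp) -> no flip
Dir E: first cell '.' (not opp) -> no flip
Dir SW: opp run (3,4) capped by B -> flip
Dir S: opp run (3,5) (4,5) (5,5), next='.' -> no flip
Dir SE: first cell '.' (not opp) -> no flip

Answer: (3,4)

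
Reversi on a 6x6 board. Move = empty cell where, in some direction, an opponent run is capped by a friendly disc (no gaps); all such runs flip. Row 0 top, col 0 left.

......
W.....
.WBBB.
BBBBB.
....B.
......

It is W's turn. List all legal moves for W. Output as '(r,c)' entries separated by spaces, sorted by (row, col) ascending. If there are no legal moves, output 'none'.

(1,1): no bracket -> illegal
(1,2): no bracket -> illegal
(1,3): no bracket -> illegal
(1,4): no bracket -> illegal
(1,5): no bracket -> illegal
(2,0): no bracket -> illegal
(2,5): flips 3 -> legal
(3,5): no bracket -> illegal
(4,0): no bracket -> illegal
(4,1): flips 1 -> legal
(4,2): no bracket -> illegal
(4,3): flips 1 -> legal
(4,5): no bracket -> illegal
(5,3): no bracket -> illegal
(5,4): no bracket -> illegal
(5,5): no bracket -> illegal

Answer: (2,5) (4,1) (4,3)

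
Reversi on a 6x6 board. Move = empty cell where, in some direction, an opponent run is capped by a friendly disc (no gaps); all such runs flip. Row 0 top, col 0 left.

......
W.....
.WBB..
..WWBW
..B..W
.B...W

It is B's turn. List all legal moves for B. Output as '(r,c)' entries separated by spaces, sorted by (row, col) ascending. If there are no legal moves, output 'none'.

(0,0): no bracket -> illegal
(0,1): no bracket -> illegal
(1,1): no bracket -> illegal
(1,2): no bracket -> illegal
(2,0): flips 1 -> legal
(2,4): flips 1 -> legal
(2,5): no bracket -> illegal
(3,0): no bracket -> illegal
(3,1): flips 2 -> legal
(4,1): flips 1 -> legal
(4,3): flips 1 -> legal
(4,4): flips 1 -> legal
(5,4): no bracket -> illegal

Answer: (2,0) (2,4) (3,1) (4,1) (4,3) (4,4)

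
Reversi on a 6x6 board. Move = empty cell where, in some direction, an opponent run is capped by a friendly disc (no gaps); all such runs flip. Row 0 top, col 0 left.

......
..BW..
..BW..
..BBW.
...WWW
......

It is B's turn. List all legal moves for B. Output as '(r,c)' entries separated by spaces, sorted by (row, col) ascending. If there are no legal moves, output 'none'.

(0,2): no bracket -> illegal
(0,3): flips 2 -> legal
(0,4): flips 1 -> legal
(1,4): flips 2 -> legal
(2,4): flips 1 -> legal
(2,5): no bracket -> illegal
(3,5): flips 1 -> legal
(4,2): no bracket -> illegal
(5,2): no bracket -> illegal
(5,3): flips 1 -> legal
(5,4): flips 1 -> legal
(5,5): flips 1 -> legal

Answer: (0,3) (0,4) (1,4) (2,4) (3,5) (5,3) (5,4) (5,5)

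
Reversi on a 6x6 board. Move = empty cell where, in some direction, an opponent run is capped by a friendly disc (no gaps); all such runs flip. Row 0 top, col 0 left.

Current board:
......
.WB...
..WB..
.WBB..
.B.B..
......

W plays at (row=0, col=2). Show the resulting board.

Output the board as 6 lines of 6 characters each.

Place W at (0,2); scan 8 dirs for brackets.
Dir NW: edge -> no flip
Dir N: edge -> no flip
Dir NE: edge -> no flip
Dir W: first cell '.' (not opp) -> no flip
Dir E: first cell '.' (not opp) -> no flip
Dir SW: first cell 'W' (not opp) -> no flip
Dir S: opp run (1,2) capped by W -> flip
Dir SE: first cell '.' (not opp) -> no flip
All flips: (1,2)

Answer: ..W...
.WW...
..WB..
.WBB..
.B.B..
......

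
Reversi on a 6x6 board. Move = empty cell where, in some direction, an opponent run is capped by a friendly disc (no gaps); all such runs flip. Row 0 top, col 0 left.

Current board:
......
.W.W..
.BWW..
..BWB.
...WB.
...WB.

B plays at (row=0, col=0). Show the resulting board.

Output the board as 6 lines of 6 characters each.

Place B at (0,0); scan 8 dirs for brackets.
Dir NW: edge -> no flip
Dir N: edge -> no flip
Dir NE: edge -> no flip
Dir W: edge -> no flip
Dir E: first cell '.' (not opp) -> no flip
Dir SW: edge -> no flip
Dir S: first cell '.' (not opp) -> no flip
Dir SE: opp run (1,1) (2,2) (3,3) capped by B -> flip
All flips: (1,1) (2,2) (3,3)

Answer: B.....
.B.W..
.BBW..
..BBB.
...WB.
...WB.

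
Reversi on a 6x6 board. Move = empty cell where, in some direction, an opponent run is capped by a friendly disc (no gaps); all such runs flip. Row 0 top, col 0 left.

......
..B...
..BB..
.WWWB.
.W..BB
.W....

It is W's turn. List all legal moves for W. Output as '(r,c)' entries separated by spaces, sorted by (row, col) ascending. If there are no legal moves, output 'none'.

(0,1): no bracket -> illegal
(0,2): flips 2 -> legal
(0,3): no bracket -> illegal
(1,1): flips 1 -> legal
(1,3): flips 2 -> legal
(1,4): flips 1 -> legal
(2,1): no bracket -> illegal
(2,4): no bracket -> illegal
(2,5): no bracket -> illegal
(3,5): flips 1 -> legal
(4,3): no bracket -> illegal
(5,3): no bracket -> illegal
(5,4): no bracket -> illegal
(5,5): flips 1 -> legal

Answer: (0,2) (1,1) (1,3) (1,4) (3,5) (5,5)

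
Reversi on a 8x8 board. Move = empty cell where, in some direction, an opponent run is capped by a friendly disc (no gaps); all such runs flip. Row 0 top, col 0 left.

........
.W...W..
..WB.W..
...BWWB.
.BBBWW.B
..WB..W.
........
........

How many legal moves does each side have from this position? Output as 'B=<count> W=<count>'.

Answer: B=14 W=9

Derivation:
-- B to move --
(0,0): flips 2 -> legal
(0,1): no bracket -> illegal
(0,2): no bracket -> illegal
(0,4): no bracket -> illegal
(0,5): no bracket -> illegal
(0,6): no bracket -> illegal
(1,0): no bracket -> illegal
(1,2): no bracket -> illegal
(1,3): no bracket -> illegal
(1,4): flips 1 -> legal
(1,6): flips 2 -> legal
(2,0): no bracket -> illegal
(2,1): flips 1 -> legal
(2,4): no bracket -> illegal
(2,6): flips 2 -> legal
(3,1): no bracket -> illegal
(3,2): no bracket -> illegal
(4,6): flips 2 -> legal
(5,1): flips 1 -> legal
(5,4): flips 1 -> legal
(5,5): flips 1 -> legal
(5,7): no bracket -> illegal
(6,1): flips 1 -> legal
(6,2): flips 1 -> legal
(6,3): flips 1 -> legal
(6,5): flips 1 -> legal
(6,6): no bracket -> illegal
(6,7): flips 3 -> legal
B mobility = 14
-- W to move --
(1,2): flips 1 -> legal
(1,3): no bracket -> illegal
(1,4): no bracket -> illegal
(2,4): flips 1 -> legal
(2,6): no bracket -> illegal
(2,7): flips 1 -> legal
(3,0): flips 1 -> legal
(3,1): no bracket -> illegal
(3,2): flips 2 -> legal
(3,7): flips 1 -> legal
(4,0): flips 3 -> legal
(4,6): no bracket -> illegal
(5,0): no bracket -> illegal
(5,1): no bracket -> illegal
(5,4): flips 1 -> legal
(5,7): no bracket -> illegal
(6,2): flips 1 -> legal
(6,3): no bracket -> illegal
(6,4): no bracket -> illegal
W mobility = 9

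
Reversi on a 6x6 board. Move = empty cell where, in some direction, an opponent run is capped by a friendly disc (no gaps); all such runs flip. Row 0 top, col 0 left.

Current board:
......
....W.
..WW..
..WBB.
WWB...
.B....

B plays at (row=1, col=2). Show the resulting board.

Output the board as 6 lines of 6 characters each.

Place B at (1,2); scan 8 dirs for brackets.
Dir NW: first cell '.' (not opp) -> no flip
Dir N: first cell '.' (not opp) -> no flip
Dir NE: first cell '.' (not opp) -> no flip
Dir W: first cell '.' (not opp) -> no flip
Dir E: first cell '.' (not opp) -> no flip
Dir SW: first cell '.' (not opp) -> no flip
Dir S: opp run (2,2) (3,2) capped by B -> flip
Dir SE: opp run (2,3) capped by B -> flip
All flips: (2,2) (2,3) (3,2)

Answer: ......
..B.W.
..BB..
..BBB.
WWB...
.B....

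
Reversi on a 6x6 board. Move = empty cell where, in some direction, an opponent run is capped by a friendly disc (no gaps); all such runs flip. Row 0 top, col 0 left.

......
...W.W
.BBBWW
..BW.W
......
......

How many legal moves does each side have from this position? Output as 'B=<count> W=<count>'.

-- B to move --
(0,2): no bracket -> illegal
(0,3): flips 1 -> legal
(0,4): flips 1 -> legal
(0,5): no bracket -> illegal
(1,2): no bracket -> illegal
(1,4): no bracket -> illegal
(3,4): flips 1 -> legal
(4,2): no bracket -> illegal
(4,3): flips 1 -> legal
(4,4): flips 1 -> legal
(4,5): no bracket -> illegal
B mobility = 5
-- W to move --
(1,0): no bracket -> illegal
(1,1): flips 1 -> legal
(1,2): no bracket -> illegal
(1,4): no bracket -> illegal
(2,0): flips 3 -> legal
(3,0): no bracket -> illegal
(3,1): flips 2 -> legal
(3,4): no bracket -> illegal
(4,1): no bracket -> illegal
(4,2): no bracket -> illegal
(4,3): no bracket -> illegal
W mobility = 3

Answer: B=5 W=3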